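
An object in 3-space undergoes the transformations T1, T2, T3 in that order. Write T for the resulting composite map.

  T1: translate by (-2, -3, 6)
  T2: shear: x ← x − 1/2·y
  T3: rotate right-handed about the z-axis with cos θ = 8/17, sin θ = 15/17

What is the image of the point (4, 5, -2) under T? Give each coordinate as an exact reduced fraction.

T(p) = (-22/17, 31/17, 4)

T1 translate by (-2, -3, 6): (4, 5, -2) → (2, 2, 4)
T2 shear: x ← x − 1/2·y: (2, 2, 4) → (1, 2, 4)
T3 rotate right-handed about the z-axis with cos θ = 8/17, sin θ = 15/17: (1, 2, 4) → (-22/17, 31/17, 4)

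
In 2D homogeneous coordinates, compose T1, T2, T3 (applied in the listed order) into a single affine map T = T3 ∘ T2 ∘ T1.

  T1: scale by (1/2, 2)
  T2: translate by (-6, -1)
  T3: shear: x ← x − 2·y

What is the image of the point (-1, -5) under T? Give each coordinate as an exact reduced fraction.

T(p) = (31/2, -11)

T1 scale by (1/2, 2): (-1, -5) → (-1/2, -10)
T2 translate by (-6, -1): (-1/2, -10) → (-13/2, -11)
T3 shear: x ← x − 2·y: (-13/2, -11) → (31/2, -11)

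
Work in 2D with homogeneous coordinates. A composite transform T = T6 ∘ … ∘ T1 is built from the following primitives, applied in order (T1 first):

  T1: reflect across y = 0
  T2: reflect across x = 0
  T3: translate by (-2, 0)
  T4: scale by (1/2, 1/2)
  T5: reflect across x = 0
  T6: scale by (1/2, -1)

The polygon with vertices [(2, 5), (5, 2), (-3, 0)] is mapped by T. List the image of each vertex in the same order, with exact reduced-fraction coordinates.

image vertices: (1, 5/2), (7/4, 1), (-1/4, 0)

T1 reflect across y = 0: (2, 5) → (2, -5); (5, 2) → (5, -2); (-3, 0) → (-3, 0)
T2 reflect across x = 0: (2, -5) → (-2, -5); (5, -2) → (-5, -2); (-3, 0) → (3, 0)
T3 translate by (-2, 0): (-2, -5) → (-4, -5); (-5, -2) → (-7, -2); (3, 0) → (1, 0)
T4 scale by (1/2, 1/2): (-4, -5) → (-2, -5/2); (-7, -2) → (-7/2, -1); (1, 0) → (1/2, 0)
T5 reflect across x = 0: (-2, -5/2) → (2, -5/2); (-7/2, -1) → (7/2, -1); (1/2, 0) → (-1/2, 0)
T6 scale by (1/2, -1): (2, -5/2) → (1, 5/2); (7/2, -1) → (7/4, 1); (-1/2, 0) → (-1/4, 0)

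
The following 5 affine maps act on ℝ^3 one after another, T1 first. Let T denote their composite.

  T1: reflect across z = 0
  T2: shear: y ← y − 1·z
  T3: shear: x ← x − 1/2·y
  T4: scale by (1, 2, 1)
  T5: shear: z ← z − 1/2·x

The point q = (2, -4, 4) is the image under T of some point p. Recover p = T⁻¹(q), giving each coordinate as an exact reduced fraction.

p = (1, 3, -5)

T1 = [1 0 0 0; 0 1 0 0; 0 0 -1 0; 0 0 0 1]
T2·T1 = [1 0 0 0; 0 1 1 0; 0 0 -1 0; 0 0 0 1]
T3·…·T1 = [1 -1/2 -1/2 0; 0 1 1 0; 0 0 -1 0; 0 0 0 1]
T4·…·T1 = [1 -1/2 -1/2 0; 0 2 2 0; 0 0 -1 0; 0 0 0 1]
T5·…·T1 = [1 -1/2 -1/2 0; 0 2 2 0; -1/2 1/4 -3/4 0; 0 0 0 1]
det M = -2; M⁻¹ = [1 1/4 0 0; 1/2 1/2 1 0; -1/2 0 -1 0; 0 0 0 1]
M⁻¹ · (2, -4, 4)ᵀ = (1, 3, -5)ᵀ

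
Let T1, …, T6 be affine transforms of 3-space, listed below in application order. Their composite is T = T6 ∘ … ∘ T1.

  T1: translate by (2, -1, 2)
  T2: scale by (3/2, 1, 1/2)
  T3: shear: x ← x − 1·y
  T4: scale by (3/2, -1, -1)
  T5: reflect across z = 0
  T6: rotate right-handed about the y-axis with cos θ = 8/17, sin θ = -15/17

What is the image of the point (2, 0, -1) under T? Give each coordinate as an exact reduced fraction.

T(p) = (9/2, 1, 19/2)

T1 translate by (2, -1, 2): (2, 0, -1) → (4, -1, 1)
T2 scale by (3/2, 1, 1/2): (4, -1, 1) → (6, -1, 1/2)
T3 shear: x ← x − 1·y: (6, -1, 1/2) → (7, -1, 1/2)
T4 scale by (3/2, -1, -1): (7, -1, 1/2) → (21/2, 1, -1/2)
T5 reflect across z = 0: (21/2, 1, -1/2) → (21/2, 1, 1/2)
T6 rotate right-handed about the y-axis with cos θ = 8/17, sin θ = -15/17: (21/2, 1, 1/2) → (9/2, 1, 19/2)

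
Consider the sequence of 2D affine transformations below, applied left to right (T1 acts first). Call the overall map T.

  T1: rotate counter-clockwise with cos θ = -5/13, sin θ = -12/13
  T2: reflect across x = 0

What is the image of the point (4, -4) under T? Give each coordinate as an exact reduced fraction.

T1 rotate counter-clockwise with cos θ = -5/13, sin θ = -12/13: (4, -4) → (-68/13, -28/13)
T2 reflect across x = 0: (-68/13, -28/13) → (68/13, -28/13)

T(p) = (68/13, -28/13)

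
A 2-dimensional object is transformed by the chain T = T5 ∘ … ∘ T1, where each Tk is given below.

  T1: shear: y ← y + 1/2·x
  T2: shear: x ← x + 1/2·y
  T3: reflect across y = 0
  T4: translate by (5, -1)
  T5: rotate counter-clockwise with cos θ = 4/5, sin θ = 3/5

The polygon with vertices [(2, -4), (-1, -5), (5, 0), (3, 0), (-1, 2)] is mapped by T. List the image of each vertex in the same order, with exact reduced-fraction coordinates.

T1 shear: y ← y + 1/2·x: (2, -4) → (2, -3); (-1, -5) → (-1, -11/2); (5, 0) → (5, 5/2); (3, 0) → (3, 3/2); (-1, 2) → (-1, 3/2)
T2 shear: x ← x + 1/2·y: (2, -3) → (1/2, -3); (-1, -11/2) → (-15/4, -11/2); (5, 5/2) → (25/4, 5/2); (3, 3/2) → (15/4, 3/2); (-1, 3/2) → (-1/4, 3/2)
T3 reflect across y = 0: (1/2, -3) → (1/2, 3); (-15/4, -11/2) → (-15/4, 11/2); (25/4, 5/2) → (25/4, -5/2); (15/4, 3/2) → (15/4, -3/2); (-1/4, 3/2) → (-1/4, -3/2)
T4 translate by (5, -1): (1/2, 3) → (11/2, 2); (-15/4, 11/2) → (5/4, 9/2); (25/4, -5/2) → (45/4, -7/2); (15/4, -3/2) → (35/4, -5/2); (-1/4, -3/2) → (19/4, -5/2)
T5 rotate counter-clockwise with cos θ = 4/5, sin θ = 3/5: (11/2, 2) → (16/5, 49/10); (5/4, 9/2) → (-17/10, 87/20); (45/4, -7/2) → (111/10, 79/20); (35/4, -5/2) → (17/2, 13/4); (19/4, -5/2) → (53/10, 17/20)

image vertices: (16/5, 49/10), (-17/10, 87/20), (111/10, 79/20), (17/2, 13/4), (53/10, 17/20)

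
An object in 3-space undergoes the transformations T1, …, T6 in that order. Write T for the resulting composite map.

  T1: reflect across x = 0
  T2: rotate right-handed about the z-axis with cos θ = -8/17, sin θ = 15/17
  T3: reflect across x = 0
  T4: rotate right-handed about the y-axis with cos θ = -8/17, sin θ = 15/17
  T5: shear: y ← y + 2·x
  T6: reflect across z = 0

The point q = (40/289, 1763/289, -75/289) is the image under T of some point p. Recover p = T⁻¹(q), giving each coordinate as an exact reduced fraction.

T1 = [-1 0 0 0; 0 1 0 0; 0 0 1 0; 0 0 0 1]
T2·T1 = [8/17 -15/17 0 0; -15/17 -8/17 0 0; 0 0 1 0; 0 0 0 1]
T3·…·T1 = [-8/17 15/17 0 0; -15/17 -8/17 0 0; 0 0 1 0; 0 0 0 1]
T4·…·T1 = [64/289 -120/289 15/17 0; -15/17 -8/17 0 0; 120/289 -225/289 -8/17 0; 0 0 0 1]
T5·…·T1 = [64/289 -120/289 15/17 0; -127/289 -376/289 30/17 0; 120/289 -225/289 -8/17 0; 0 0 0 1]
T6·…·T1 = [64/289 -120/289 15/17 0; -127/289 -376/289 30/17 0; -120/289 225/289 8/17 0; 0 0 0 1]
det M = -1; M⁻¹ = [574/289 -15/17 -120/289 0; 152/289 -8/17 225/289 0; 15/17 0 8/17 0; 0 0 0 1]
M⁻¹ · (40/289, 1763/289, -75/289)ᵀ = (-5, -3, 0)ᵀ

p = (-5, -3, 0)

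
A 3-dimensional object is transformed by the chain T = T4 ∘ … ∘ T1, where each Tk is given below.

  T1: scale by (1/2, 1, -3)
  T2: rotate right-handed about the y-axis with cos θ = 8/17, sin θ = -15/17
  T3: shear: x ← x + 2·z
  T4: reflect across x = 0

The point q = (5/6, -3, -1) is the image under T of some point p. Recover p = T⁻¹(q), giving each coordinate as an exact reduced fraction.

p = (-2/3, -3, 1/2)

T1 = [1/2 0 0 0; 0 1 0 0; 0 0 -3 0; 0 0 0 1]
T2·T1 = [4/17 0 45/17 0; 0 1 0 0; 15/34 0 -24/17 0; 0 0 0 1]
T3·…·T1 = [19/17 0 -3/17 0; 0 1 0 0; 15/34 0 -24/17 0; 0 0 0 1]
T4·…·T1 = [-19/17 0 3/17 0; 0 1 0 0; 15/34 0 -24/17 0; 0 0 0 1]
det M = 3/2; M⁻¹ = [-16/17 0 -2/17 0; 0 1 0 0; -5/17 0 -38/51 0; 0 0 0 1]
M⁻¹ · (5/6, -3, -1)ᵀ = (-2/3, -3, 1/2)ᵀ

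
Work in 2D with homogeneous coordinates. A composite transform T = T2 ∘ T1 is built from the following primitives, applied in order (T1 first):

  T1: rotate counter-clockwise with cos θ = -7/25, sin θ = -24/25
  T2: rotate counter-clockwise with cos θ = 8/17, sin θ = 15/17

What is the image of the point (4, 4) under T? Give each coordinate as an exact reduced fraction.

T1 rotate counter-clockwise with cos θ = -7/25, sin θ = -24/25: (4, 4) → (68/25, -124/25)
T2 rotate counter-clockwise with cos θ = 8/17, sin θ = 15/17: (68/25, -124/25) → (2404/425, 28/425)

T(p) = (2404/425, 28/425)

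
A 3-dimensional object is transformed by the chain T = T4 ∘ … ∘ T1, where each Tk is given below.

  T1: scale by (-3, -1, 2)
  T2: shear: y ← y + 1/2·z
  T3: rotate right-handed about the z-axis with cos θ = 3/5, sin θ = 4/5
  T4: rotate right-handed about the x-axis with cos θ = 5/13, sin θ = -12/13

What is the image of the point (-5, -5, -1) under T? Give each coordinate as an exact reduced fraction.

T1 scale by (-3, -1, 2): (-5, -5, -1) → (15, 5, -2)
T2 shear: y ← y + 1/2·z: (15, 5, -2) → (15, 4, -2)
T3 rotate right-handed about the z-axis with cos θ = 3/5, sin θ = 4/5: (15, 4, -2) → (29/5, 72/5, -2)
T4 rotate right-handed about the x-axis with cos θ = 5/13, sin θ = -12/13: (29/5, 72/5, -2) → (29/5, 48/13, -914/65)

T(p) = (29/5, 48/13, -914/65)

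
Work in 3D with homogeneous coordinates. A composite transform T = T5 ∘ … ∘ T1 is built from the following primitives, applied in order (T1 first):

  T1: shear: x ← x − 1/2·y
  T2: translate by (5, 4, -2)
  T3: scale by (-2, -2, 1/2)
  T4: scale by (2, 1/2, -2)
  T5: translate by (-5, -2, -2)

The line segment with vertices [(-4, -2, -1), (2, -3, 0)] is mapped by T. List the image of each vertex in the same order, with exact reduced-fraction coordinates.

image vertices: (-13, -4, 1), (-39, -3, 0)

T1 shear: x ← x − 1/2·y: (-4, -2, -1) → (-3, -2, -1); (2, -3, 0) → (7/2, -3, 0)
T2 translate by (5, 4, -2): (-3, -2, -1) → (2, 2, -3); (7/2, -3, 0) → (17/2, 1, -2)
T3 scale by (-2, -2, 1/2): (2, 2, -3) → (-4, -4, -3/2); (17/2, 1, -2) → (-17, -2, -1)
T4 scale by (2, 1/2, -2): (-4, -4, -3/2) → (-8, -2, 3); (-17, -2, -1) → (-34, -1, 2)
T5 translate by (-5, -2, -2): (-8, -2, 3) → (-13, -4, 1); (-34, -1, 2) → (-39, -3, 0)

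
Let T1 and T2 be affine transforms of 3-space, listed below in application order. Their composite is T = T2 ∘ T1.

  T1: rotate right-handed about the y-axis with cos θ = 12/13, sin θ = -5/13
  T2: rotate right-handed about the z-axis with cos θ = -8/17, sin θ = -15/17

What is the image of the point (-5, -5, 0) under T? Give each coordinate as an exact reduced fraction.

T1 rotate right-handed about the y-axis with cos θ = 12/13, sin θ = -5/13: (-5, -5, 0) → (-60/13, -5, -25/13)
T2 rotate right-handed about the z-axis with cos θ = -8/17, sin θ = -15/17: (-60/13, -5, -25/13) → (-495/221, 1420/221, -25/13)

T(p) = (-495/221, 1420/221, -25/13)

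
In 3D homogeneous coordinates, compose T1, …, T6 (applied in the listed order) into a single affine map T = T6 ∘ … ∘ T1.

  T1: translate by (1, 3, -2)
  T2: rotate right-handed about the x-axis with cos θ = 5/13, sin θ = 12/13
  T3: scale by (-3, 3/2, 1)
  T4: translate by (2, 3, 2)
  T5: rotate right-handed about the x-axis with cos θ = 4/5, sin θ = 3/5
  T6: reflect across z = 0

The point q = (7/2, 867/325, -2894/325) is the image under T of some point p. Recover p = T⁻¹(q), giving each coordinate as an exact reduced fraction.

T1 = [1 0 0 1; 0 1 0 3; 0 0 1 -2; 0 0 0 1]
T2·T1 = [1 0 0 1; 0 5/13 -12/13 3; 0 12/13 5/13 2; 0 0 0 1]
T3·…·T1 = [-3 0 0 -3; 0 15/26 -18/13 9/2; 0 12/13 5/13 2; 0 0 0 1]
T4·…·T1 = [-3 0 0 -1; 0 15/26 -18/13 15/2; 0 12/13 5/13 4; 0 0 0 1]
T5·…·T1 = [-3 0 0 -1; 0 -6/65 -87/65 18/5; 0 141/130 -34/65 77/10; 0 0 0 1]
T6·…·T1 = [-3 0 0 -1; 0 -6/65 -87/65 18/5; 0 -141/130 34/65 -77/10; 0 0 0 1]
det M = 9/2; M⁻¹ = [-1/3 0 0 -1/3; 0 -68/195 -58/65 -73/13; 0 -47/65 4/65 40/13; 0 0 0 1]
M⁻¹ · (7/2, 867/325, -2894/325)ᵀ = (-3/2, 7/5, 3/5)ᵀ

p = (-3/2, 7/5, 3/5)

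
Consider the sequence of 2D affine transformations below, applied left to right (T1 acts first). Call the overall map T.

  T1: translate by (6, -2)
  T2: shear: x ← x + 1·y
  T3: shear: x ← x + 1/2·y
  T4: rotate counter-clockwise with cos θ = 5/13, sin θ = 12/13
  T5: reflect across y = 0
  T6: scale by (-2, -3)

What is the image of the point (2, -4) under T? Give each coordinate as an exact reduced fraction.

T1 translate by (6, -2): (2, -4) → (8, -6)
T2 shear: x ← x + 1·y: (8, -6) → (2, -6)
T3 shear: x ← x + 1/2·y: (2, -6) → (-1, -6)
T4 rotate counter-clockwise with cos θ = 5/13, sin θ = 12/13: (-1, -6) → (67/13, -42/13)
T5 reflect across y = 0: (67/13, -42/13) → (67/13, 42/13)
T6 scale by (-2, -3): (67/13, 42/13) → (-134/13, -126/13)

T(p) = (-134/13, -126/13)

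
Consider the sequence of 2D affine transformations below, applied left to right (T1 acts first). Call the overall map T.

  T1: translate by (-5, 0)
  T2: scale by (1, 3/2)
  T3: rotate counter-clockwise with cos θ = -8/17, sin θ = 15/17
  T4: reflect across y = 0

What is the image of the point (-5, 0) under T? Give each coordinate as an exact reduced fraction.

T(p) = (80/17, 150/17)

T1 translate by (-5, 0): (-5, 0) → (-10, 0)
T2 scale by (1, 3/2): (-10, 0) → (-10, 0)
T3 rotate counter-clockwise with cos θ = -8/17, sin θ = 15/17: (-10, 0) → (80/17, -150/17)
T4 reflect across y = 0: (80/17, -150/17) → (80/17, 150/17)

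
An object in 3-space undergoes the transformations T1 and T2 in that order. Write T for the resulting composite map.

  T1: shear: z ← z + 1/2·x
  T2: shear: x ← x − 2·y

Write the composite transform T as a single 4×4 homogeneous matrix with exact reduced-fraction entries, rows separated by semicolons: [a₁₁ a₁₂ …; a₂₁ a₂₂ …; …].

T1 = [1 0 0 0; 0 1 0 0; 1/2 0 1 0; 0 0 0 1]
T2·T1 = [1 -2 0 0; 0 1 0 0; 1/2 0 1 0; 0 0 0 1]

T = [1 -2 0 0; 0 1 0 0; 1/2 0 1 0; 0 0 0 1]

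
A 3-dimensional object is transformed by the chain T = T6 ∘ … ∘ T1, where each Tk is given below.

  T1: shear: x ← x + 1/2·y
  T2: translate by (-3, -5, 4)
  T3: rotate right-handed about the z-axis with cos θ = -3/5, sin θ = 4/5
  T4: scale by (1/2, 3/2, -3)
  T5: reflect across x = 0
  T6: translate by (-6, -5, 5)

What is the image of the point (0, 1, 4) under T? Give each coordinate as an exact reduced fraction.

T1 shear: x ← x + 1/2·y: (0, 1, 4) → (1/2, 1, 4)
T2 translate by (-3, -5, 4): (1/2, 1, 4) → (-5/2, -4, 8)
T3 rotate right-handed about the z-axis with cos θ = -3/5, sin θ = 4/5: (-5/2, -4, 8) → (47/10, 2/5, 8)
T4 scale by (1/2, 3/2, -3): (47/10, 2/5, 8) → (47/20, 3/5, -24)
T5 reflect across x = 0: (47/20, 3/5, -24) → (-47/20, 3/5, -24)
T6 translate by (-6, -5, 5): (-47/20, 3/5, -24) → (-167/20, -22/5, -19)

T(p) = (-167/20, -22/5, -19)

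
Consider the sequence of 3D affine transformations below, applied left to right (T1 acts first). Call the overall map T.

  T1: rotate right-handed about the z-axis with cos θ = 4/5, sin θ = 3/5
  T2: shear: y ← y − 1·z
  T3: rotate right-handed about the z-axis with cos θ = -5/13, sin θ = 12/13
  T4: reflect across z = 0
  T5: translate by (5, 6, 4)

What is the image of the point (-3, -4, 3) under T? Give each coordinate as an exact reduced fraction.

T(p) = (161/13, 118/13, 1)

T1 rotate right-handed about the z-axis with cos θ = 4/5, sin θ = 3/5: (-3, -4, 3) → (0, -5, 3)
T2 shear: y ← y − 1·z: (0, -5, 3) → (0, -8, 3)
T3 rotate right-handed about the z-axis with cos θ = -5/13, sin θ = 12/13: (0, -8, 3) → (96/13, 40/13, 3)
T4 reflect across z = 0: (96/13, 40/13, 3) → (96/13, 40/13, -3)
T5 translate by (5, 6, 4): (96/13, 40/13, -3) → (161/13, 118/13, 1)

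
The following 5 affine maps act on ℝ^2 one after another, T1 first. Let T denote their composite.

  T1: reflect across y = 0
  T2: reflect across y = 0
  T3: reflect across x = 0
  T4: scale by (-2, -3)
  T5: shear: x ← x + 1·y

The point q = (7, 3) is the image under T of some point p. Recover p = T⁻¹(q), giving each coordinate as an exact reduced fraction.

p = (2, -1)

T1 = [1 0 0; 0 -1 0; 0 0 1]
T2·T1 = [1 0 0; 0 1 0; 0 0 1]
T3·…·T1 = [-1 0 0; 0 1 0; 0 0 1]
T4·…·T1 = [2 0 0; 0 -3 0; 0 0 1]
T5·…·T1 = [2 -3 0; 0 -3 0; 0 0 1]
det M = -6; M⁻¹ = [1/2 -1/2 0; 0 -1/3 0; 0 0 1]
M⁻¹ · (7, 3)ᵀ = (2, -1)ᵀ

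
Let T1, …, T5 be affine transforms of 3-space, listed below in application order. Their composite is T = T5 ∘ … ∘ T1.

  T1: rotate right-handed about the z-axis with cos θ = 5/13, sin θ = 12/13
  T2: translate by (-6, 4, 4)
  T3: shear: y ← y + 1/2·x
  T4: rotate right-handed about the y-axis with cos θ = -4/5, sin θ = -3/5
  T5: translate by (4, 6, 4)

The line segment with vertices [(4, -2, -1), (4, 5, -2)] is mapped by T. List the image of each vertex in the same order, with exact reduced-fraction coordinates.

image vertices: (279/65, 151/13, 2/65), (654/65, 144/13, -198/65)

T1 rotate right-handed about the z-axis with cos θ = 5/13, sin θ = 12/13: (4, -2, -1) → (44/13, 38/13, -1); (4, 5, -2) → (-40/13, 73/13, -2)
T2 translate by (-6, 4, 4): (44/13, 38/13, -1) → (-34/13, 90/13, 3); (-40/13, 73/13, -2) → (-118/13, 125/13, 2)
T3 shear: y ← y + 1/2·x: (-34/13, 90/13, 3) → (-34/13, 73/13, 3); (-118/13, 125/13, 2) → (-118/13, 66/13, 2)
T4 rotate right-handed about the y-axis with cos θ = -4/5, sin θ = -3/5: (-34/13, 73/13, 3) → (19/65, 73/13, -258/65); (-118/13, 66/13, 2) → (394/65, 66/13, -458/65)
T5 translate by (4, 6, 4): (19/65, 73/13, -258/65) → (279/65, 151/13, 2/65); (394/65, 66/13, -458/65) → (654/65, 144/13, -198/65)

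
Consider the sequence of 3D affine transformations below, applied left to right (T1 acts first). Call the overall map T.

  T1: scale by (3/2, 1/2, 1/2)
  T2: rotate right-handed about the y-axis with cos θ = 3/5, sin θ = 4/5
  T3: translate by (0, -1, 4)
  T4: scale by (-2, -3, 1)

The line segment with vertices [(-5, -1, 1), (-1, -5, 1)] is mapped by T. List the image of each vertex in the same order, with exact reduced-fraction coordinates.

image vertices: (41/5, 9/2, 103/10), (1, 21/2, 11/2)

T1 scale by (3/2, 1/2, 1/2): (-5, -1, 1) → (-15/2, -1/2, 1/2); (-1, -5, 1) → (-3/2, -5/2, 1/2)
T2 rotate right-handed about the y-axis with cos θ = 3/5, sin θ = 4/5: (-15/2, -1/2, 1/2) → (-41/10, -1/2, 63/10); (-3/2, -5/2, 1/2) → (-1/2, -5/2, 3/2)
T3 translate by (0, -1, 4): (-41/10, -1/2, 63/10) → (-41/10, -3/2, 103/10); (-1/2, -5/2, 3/2) → (-1/2, -7/2, 11/2)
T4 scale by (-2, -3, 1): (-41/10, -3/2, 103/10) → (41/5, 9/2, 103/10); (-1/2, -7/2, 11/2) → (1, 21/2, 11/2)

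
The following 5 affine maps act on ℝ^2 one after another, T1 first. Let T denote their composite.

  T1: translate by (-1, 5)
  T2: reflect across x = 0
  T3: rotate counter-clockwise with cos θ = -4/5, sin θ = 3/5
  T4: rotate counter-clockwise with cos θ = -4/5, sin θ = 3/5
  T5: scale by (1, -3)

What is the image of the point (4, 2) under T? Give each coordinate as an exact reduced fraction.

T(p) = (147/25, -363/25)

T1 translate by (-1, 5): (4, 2) → (3, 7)
T2 reflect across x = 0: (3, 7) → (-3, 7)
T3 rotate counter-clockwise with cos θ = -4/5, sin θ = 3/5: (-3, 7) → (-9/5, -37/5)
T4 rotate counter-clockwise with cos θ = -4/5, sin θ = 3/5: (-9/5, -37/5) → (147/25, 121/25)
T5 scale by (1, -3): (147/25, 121/25) → (147/25, -363/25)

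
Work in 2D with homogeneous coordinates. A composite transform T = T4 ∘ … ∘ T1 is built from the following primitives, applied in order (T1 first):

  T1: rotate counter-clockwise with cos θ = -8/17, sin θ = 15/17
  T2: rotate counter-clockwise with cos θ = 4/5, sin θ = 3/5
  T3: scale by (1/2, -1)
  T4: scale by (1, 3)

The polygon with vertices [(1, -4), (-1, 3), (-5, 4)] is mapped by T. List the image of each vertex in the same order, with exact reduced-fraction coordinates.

T1 rotate counter-clockwise with cos θ = -8/17, sin θ = 15/17: (1, -4) → (52/17, 47/17); (-1, 3) → (-37/17, -39/17); (-5, 4) → (-20/17, -107/17)
T2 rotate counter-clockwise with cos θ = 4/5, sin θ = 3/5: (52/17, 47/17) → (67/85, 344/85); (-37/17, -39/17) → (-31/85, -267/85); (-20/17, -107/17) → (241/85, -488/85)
T3 scale by (1/2, -1): (67/85, 344/85) → (67/170, -344/85); (-31/85, -267/85) → (-31/170, 267/85); (241/85, -488/85) → (241/170, 488/85)
T4 scale by (1, 3): (67/170, -344/85) → (67/170, -1032/85); (-31/170, 267/85) → (-31/170, 801/85); (241/170, 488/85) → (241/170, 1464/85)

image vertices: (67/170, -1032/85), (-31/170, 801/85), (241/170, 1464/85)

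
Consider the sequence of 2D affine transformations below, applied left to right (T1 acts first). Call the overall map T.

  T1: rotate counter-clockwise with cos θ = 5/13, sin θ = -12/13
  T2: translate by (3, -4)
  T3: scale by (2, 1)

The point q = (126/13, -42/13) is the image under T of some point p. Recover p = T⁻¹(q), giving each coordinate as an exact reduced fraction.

p = (0, 2)

T1 = [5/13 12/13 0; -12/13 5/13 0; 0 0 1]
T2·T1 = [5/13 12/13 3; -12/13 5/13 -4; 0 0 1]
T3·…·T1 = [10/13 24/13 6; -12/13 5/13 -4; 0 0 1]
det M = 2; M⁻¹ = [5/26 -12/13 -63/13; 6/13 5/13 -16/13; 0 0 1]
M⁻¹ · (126/13, -42/13)ᵀ = (0, 2)ᵀ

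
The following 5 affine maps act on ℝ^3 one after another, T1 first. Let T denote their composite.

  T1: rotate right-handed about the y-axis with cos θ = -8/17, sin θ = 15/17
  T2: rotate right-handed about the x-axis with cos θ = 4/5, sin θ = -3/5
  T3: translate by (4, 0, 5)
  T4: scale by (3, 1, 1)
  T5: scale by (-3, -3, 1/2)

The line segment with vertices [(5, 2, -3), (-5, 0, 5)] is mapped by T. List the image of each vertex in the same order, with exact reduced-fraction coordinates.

image vertices: (9, 3/5, 7/10), (-1647/17, -63/17, 113/34)

T1 rotate right-handed about the y-axis with cos θ = -8/17, sin θ = 15/17: (5, 2, -3) → (-5, 2, -3); (-5, 0, 5) → (115/17, 0, 35/17)
T2 rotate right-handed about the x-axis with cos θ = 4/5, sin θ = -3/5: (-5, 2, -3) → (-5, -1/5, -18/5); (115/17, 0, 35/17) → (115/17, 21/17, 28/17)
T3 translate by (4, 0, 5): (-5, -1/5, -18/5) → (-1, -1/5, 7/5); (115/17, 21/17, 28/17) → (183/17, 21/17, 113/17)
T4 scale by (3, 1, 1): (-1, -1/5, 7/5) → (-3, -1/5, 7/5); (183/17, 21/17, 113/17) → (549/17, 21/17, 113/17)
T5 scale by (-3, -3, 1/2): (-3, -1/5, 7/5) → (9, 3/5, 7/10); (549/17, 21/17, 113/17) → (-1647/17, -63/17, 113/34)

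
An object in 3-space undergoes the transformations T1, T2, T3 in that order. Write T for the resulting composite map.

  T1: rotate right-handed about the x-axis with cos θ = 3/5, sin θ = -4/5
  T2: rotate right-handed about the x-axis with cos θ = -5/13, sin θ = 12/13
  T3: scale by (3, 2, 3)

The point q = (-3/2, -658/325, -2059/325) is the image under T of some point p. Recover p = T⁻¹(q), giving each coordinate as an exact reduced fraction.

p = (-1/2, -7/3, -1/5)

T1 = [1 0 0 0; 0 3/5 4/5 0; 0 -4/5 3/5 0; 0 0 0 1]
T2·T1 = [1 0 0 0; 0 33/65 -56/65 0; 0 56/65 33/65 0; 0 0 0 1]
T3·…·T1 = [3 0 0 0; 0 66/65 -112/65 0; 0 168/65 99/65 0; 0 0 0 1]
det M = 18; M⁻¹ = [1/3 0 0 0; 0 33/130 56/195 0; 0 -28/65 11/65 0; 0 0 0 1]
M⁻¹ · (-3/2, -658/325, -2059/325)ᵀ = (-1/2, -7/3, -1/5)ᵀ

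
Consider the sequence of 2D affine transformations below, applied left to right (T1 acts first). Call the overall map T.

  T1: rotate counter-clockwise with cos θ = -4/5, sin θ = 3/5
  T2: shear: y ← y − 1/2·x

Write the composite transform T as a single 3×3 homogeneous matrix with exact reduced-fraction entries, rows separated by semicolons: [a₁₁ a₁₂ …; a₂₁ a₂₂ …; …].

T = [-4/5 -3/5 0; 1 -1/2 0; 0 0 1]

T1 = [-4/5 -3/5 0; 3/5 -4/5 0; 0 0 1]
T2·T1 = [-4/5 -3/5 0; 1 -1/2 0; 0 0 1]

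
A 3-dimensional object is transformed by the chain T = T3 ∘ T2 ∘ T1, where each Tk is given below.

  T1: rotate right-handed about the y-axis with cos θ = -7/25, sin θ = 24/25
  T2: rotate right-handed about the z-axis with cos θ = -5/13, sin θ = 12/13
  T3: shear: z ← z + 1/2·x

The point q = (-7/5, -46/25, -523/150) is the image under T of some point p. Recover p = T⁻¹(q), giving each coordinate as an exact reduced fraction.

T1 = [-7/25 0 24/25 0; 0 1 0 0; -24/25 0 -7/25 0; 0 0 0 1]
T2·T1 = [7/65 -12/13 -24/65 0; -84/325 -5/13 288/325 0; -24/25 0 -7/25 0; 0 0 0 1]
T3·…·T1 = [7/65 -12/13 -24/65 0; -84/325 -5/13 288/325 0; -589/650 -6/13 -151/325 0; 0 0 0 1]
det M = 1; M⁻¹ = [191/325 -84/325 -24/25 0; -12/13 -5/13 0 0; -149/650 288/325 -7/25 0; 0 0 0 1]
M⁻¹ · (-7/5, -46/25, -523/150)ᵀ = (3, 2, -1/3)ᵀ

p = (3, 2, -1/3)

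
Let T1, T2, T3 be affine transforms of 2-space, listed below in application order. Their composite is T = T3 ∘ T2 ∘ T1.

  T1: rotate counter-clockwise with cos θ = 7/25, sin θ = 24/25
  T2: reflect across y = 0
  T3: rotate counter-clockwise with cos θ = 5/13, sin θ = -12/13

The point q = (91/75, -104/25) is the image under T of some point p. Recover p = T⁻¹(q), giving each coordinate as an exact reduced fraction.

p = (5/3, -4)

T1 = [7/25 -24/25 0; 24/25 7/25 0; 0 0 1]
T2·T1 = [7/25 -24/25 0; -24/25 -7/25 0; 0 0 1]
T3·…·T1 = [-253/325 -204/325 0; -204/325 253/325 0; 0 0 1]
det M = -1; M⁻¹ = [-253/325 -204/325 0; -204/325 253/325 0; 0 0 1]
M⁻¹ · (91/75, -104/25)ᵀ = (5/3, -4)ᵀ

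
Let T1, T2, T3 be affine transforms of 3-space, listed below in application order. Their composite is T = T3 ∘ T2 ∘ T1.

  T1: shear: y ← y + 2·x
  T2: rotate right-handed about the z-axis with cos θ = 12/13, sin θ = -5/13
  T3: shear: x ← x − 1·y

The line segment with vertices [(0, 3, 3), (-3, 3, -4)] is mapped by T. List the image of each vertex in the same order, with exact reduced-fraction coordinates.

T1 shear: y ← y + 2·x: (0, 3, 3) → (0, 3, 3); (-3, 3, -4) → (-3, -3, -4)
T2 rotate right-handed about the z-axis with cos θ = 12/13, sin θ = -5/13: (0, 3, 3) → (15/13, 36/13, 3); (-3, -3, -4) → (-51/13, -21/13, -4)
T3 shear: x ← x − 1·y: (15/13, 36/13, 3) → (-21/13, 36/13, 3); (-51/13, -21/13, -4) → (-30/13, -21/13, -4)

image vertices: (-21/13, 36/13, 3), (-30/13, -21/13, -4)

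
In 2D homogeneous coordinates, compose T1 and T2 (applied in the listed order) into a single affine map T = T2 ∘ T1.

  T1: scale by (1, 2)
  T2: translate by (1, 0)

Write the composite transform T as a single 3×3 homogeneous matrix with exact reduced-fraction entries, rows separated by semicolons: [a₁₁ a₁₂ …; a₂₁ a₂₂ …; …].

T = [1 0 1; 0 2 0; 0 0 1]

T1 = [1 0 0; 0 2 0; 0 0 1]
T2·T1 = [1 0 1; 0 2 0; 0 0 1]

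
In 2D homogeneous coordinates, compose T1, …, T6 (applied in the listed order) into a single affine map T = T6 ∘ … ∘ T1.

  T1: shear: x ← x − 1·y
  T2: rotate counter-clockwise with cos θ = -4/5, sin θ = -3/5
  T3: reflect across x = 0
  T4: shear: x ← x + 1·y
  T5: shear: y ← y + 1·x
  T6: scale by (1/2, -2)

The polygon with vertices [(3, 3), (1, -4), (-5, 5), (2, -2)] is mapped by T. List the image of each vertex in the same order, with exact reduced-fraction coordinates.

T1 shear: x ← x − 1·y: (3, 3) → (0, 3); (1, -4) → (5, -4); (-5, 5) → (-10, 5); (2, -2) → (4, -2)
T2 rotate counter-clockwise with cos θ = -4/5, sin θ = -3/5: (0, 3) → (9/5, -12/5); (5, -4) → (-32/5, 1/5); (-10, 5) → (11, 2); (4, -2) → (-22/5, -4/5)
T3 reflect across x = 0: (9/5, -12/5) → (-9/5, -12/5); (-32/5, 1/5) → (32/5, 1/5); (11, 2) → (-11, 2); (-22/5, -4/5) → (22/5, -4/5)
T4 shear: x ← x + 1·y: (-9/5, -12/5) → (-21/5, -12/5); (32/5, 1/5) → (33/5, 1/5); (-11, 2) → (-9, 2); (22/5, -4/5) → (18/5, -4/5)
T5 shear: y ← y + 1·x: (-21/5, -12/5) → (-21/5, -33/5); (33/5, 1/5) → (33/5, 34/5); (-9, 2) → (-9, -7); (18/5, -4/5) → (18/5, 14/5)
T6 scale by (1/2, -2): (-21/5, -33/5) → (-21/10, 66/5); (33/5, 34/5) → (33/10, -68/5); (-9, -7) → (-9/2, 14); (18/5, 14/5) → (9/5, -28/5)

image vertices: (-21/10, 66/5), (33/10, -68/5), (-9/2, 14), (9/5, -28/5)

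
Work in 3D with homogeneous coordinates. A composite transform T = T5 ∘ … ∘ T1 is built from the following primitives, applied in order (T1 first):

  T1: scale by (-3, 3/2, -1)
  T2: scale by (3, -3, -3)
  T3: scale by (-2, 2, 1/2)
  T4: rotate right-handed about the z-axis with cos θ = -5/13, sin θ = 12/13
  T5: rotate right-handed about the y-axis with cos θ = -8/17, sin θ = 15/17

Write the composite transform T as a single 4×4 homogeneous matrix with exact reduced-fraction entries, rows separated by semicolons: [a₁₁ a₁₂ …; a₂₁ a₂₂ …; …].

T1 = [-3 0 0 0; 0 3/2 0 0; 0 0 -1 0; 0 0 0 1]
T2·T1 = [-9 0 0 0; 0 -9/2 0 0; 0 0 3 0; 0 0 0 1]
T3·…·T1 = [18 0 0 0; 0 -9 0 0; 0 0 3/2 0; 0 0 0 1]
T4·…·T1 = [-90/13 108/13 0 0; 216/13 45/13 0 0; 0 0 3/2 0; 0 0 0 1]
T5·…·T1 = [720/221 -864/221 45/34 0; 216/13 45/13 0 0; 1350/221 -1620/221 -12/17 0; 0 0 0 1]

T = [720/221 -864/221 45/34 0; 216/13 45/13 0 0; 1350/221 -1620/221 -12/17 0; 0 0 0 1]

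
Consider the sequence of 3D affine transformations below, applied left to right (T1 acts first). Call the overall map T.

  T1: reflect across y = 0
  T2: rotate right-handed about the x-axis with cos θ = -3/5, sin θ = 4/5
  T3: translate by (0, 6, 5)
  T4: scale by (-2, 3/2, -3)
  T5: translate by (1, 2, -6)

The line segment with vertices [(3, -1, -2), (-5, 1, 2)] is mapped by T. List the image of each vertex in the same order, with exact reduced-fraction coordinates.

T1 reflect across y = 0: (3, -1, -2) → (3, 1, -2); (-5, 1, 2) → (-5, -1, 2)
T2 rotate right-handed about the x-axis with cos θ = -3/5, sin θ = 4/5: (3, 1, -2) → (3, 1, 2); (-5, -1, 2) → (-5, -1, -2)
T3 translate by (0, 6, 5): (3, 1, 2) → (3, 7, 7); (-5, -1, -2) → (-5, 5, 3)
T4 scale by (-2, 3/2, -3): (3, 7, 7) → (-6, 21/2, -21); (-5, 5, 3) → (10, 15/2, -9)
T5 translate by (1, 2, -6): (-6, 21/2, -21) → (-5, 25/2, -27); (10, 15/2, -9) → (11, 19/2, -15)

image vertices: (-5, 25/2, -27), (11, 19/2, -15)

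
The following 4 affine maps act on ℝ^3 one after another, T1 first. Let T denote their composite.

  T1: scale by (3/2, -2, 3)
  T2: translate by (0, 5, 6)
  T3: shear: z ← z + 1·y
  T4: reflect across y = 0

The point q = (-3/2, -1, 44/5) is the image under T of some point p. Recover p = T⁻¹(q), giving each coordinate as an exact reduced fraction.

p = (-1, 2, 3/5)

T1 = [3/2 0 0 0; 0 -2 0 0; 0 0 3 0; 0 0 0 1]
T2·T1 = [3/2 0 0 0; 0 -2 0 5; 0 0 3 6; 0 0 0 1]
T3·…·T1 = [3/2 0 0 0; 0 -2 0 5; 0 -2 3 11; 0 0 0 1]
T4·…·T1 = [3/2 0 0 0; 0 2 0 -5; 0 -2 3 11; 0 0 0 1]
det M = 9; M⁻¹ = [2/3 0 0 0; 0 1/2 0 5/2; 0 1/3 1/3 -2; 0 0 0 1]
M⁻¹ · (-3/2, -1, 44/5)ᵀ = (-1, 2, 3/5)ᵀ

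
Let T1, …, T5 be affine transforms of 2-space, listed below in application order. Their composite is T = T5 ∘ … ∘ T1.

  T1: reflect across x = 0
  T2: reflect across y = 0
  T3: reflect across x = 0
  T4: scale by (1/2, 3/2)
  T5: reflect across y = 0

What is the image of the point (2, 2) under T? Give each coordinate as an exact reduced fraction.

T(p) = (1, 3)

T1 reflect across x = 0: (2, 2) → (-2, 2)
T2 reflect across y = 0: (-2, 2) → (-2, -2)
T3 reflect across x = 0: (-2, -2) → (2, -2)
T4 scale by (1/2, 3/2): (2, -2) → (1, -3)
T5 reflect across y = 0: (1, -3) → (1, 3)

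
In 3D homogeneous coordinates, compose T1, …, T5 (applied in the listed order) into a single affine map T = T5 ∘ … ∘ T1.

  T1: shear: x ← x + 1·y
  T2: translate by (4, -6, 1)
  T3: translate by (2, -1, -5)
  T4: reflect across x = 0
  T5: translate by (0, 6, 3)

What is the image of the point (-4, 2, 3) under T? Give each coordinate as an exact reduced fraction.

T(p) = (-4, 1, 2)

T1 shear: x ← x + 1·y: (-4, 2, 3) → (-2, 2, 3)
T2 translate by (4, -6, 1): (-2, 2, 3) → (2, -4, 4)
T3 translate by (2, -1, -5): (2, -4, 4) → (4, -5, -1)
T4 reflect across x = 0: (4, -5, -1) → (-4, -5, -1)
T5 translate by (0, 6, 3): (-4, -5, -1) → (-4, 1, 2)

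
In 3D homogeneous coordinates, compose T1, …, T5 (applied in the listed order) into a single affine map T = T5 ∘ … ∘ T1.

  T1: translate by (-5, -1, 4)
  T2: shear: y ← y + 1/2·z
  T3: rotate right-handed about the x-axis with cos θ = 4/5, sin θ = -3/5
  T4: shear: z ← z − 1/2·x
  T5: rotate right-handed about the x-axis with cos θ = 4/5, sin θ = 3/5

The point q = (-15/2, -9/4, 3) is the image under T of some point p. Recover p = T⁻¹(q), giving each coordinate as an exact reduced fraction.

p = (-5/2, 1, -4)

T1 = [1 0 0 -5; 0 1 0 -1; 0 0 1 4; 0 0 0 1]
T2·T1 = [1 0 0 -5; 0 1 1/2 1; 0 0 1 4; 0 0 0 1]
T3·…·T1 = [1 0 0 -5; 0 4/5 1 16/5; 0 -3/5 1/2 13/5; 0 0 0 1]
T4·…·T1 = [1 0 0 -5; 0 4/5 1 16/5; -1/2 -3/5 1/2 51/10; 0 0 0 1]
T5·…·T1 = [1 0 0 -5; 3/10 1 1/2 -1/2; -2/5 0 1 6; 0 0 0 1]
det M = 1; M⁻¹ = [1 0 0 5; -1/2 1 -1/2 1; 2/5 0 1 -4; 0 0 0 1]
M⁻¹ · (-15/2, -9/4, 3)ᵀ = (-5/2, 1, -4)ᵀ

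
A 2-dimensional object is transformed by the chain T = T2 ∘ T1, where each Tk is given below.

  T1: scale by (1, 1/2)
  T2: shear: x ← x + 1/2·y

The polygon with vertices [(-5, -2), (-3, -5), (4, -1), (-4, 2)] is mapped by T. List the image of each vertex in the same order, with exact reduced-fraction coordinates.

image vertices: (-11/2, -1), (-17/4, -5/2), (15/4, -1/2), (-7/2, 1)

T1 scale by (1, 1/2): (-5, -2) → (-5, -1); (-3, -5) → (-3, -5/2); (4, -1) → (4, -1/2); (-4, 2) → (-4, 1)
T2 shear: x ← x + 1/2·y: (-5, -1) → (-11/2, -1); (-3, -5/2) → (-17/4, -5/2); (4, -1/2) → (15/4, -1/2); (-4, 1) → (-7/2, 1)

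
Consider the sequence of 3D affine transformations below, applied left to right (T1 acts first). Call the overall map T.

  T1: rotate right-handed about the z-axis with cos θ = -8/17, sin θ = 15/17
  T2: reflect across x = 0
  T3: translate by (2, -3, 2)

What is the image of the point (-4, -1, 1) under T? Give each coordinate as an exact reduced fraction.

T(p) = (-13/17, -103/17, 3)

T1 rotate right-handed about the z-axis with cos θ = -8/17, sin θ = 15/17: (-4, -1, 1) → (47/17, -52/17, 1)
T2 reflect across x = 0: (47/17, -52/17, 1) → (-47/17, -52/17, 1)
T3 translate by (2, -3, 2): (-47/17, -52/17, 1) → (-13/17, -103/17, 3)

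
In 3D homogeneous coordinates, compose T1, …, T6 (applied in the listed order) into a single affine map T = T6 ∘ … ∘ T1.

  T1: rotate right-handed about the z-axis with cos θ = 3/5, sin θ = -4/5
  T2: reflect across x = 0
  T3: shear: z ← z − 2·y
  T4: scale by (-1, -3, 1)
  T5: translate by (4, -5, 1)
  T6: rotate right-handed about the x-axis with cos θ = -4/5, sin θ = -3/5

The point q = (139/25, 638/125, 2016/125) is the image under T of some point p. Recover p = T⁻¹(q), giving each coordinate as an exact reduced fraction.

p = (-7/5, 3, -5)

T1 = [3/5 4/5 0 0; -4/5 3/5 0 0; 0 0 1 0; 0 0 0 1]
T2·T1 = [-3/5 -4/5 0 0; -4/5 3/5 0 0; 0 0 1 0; 0 0 0 1]
T3·…·T1 = [-3/5 -4/5 0 0; -4/5 3/5 0 0; 8/5 -6/5 1 0; 0 0 0 1]
T4·…·T1 = [3/5 4/5 0 0; 12/5 -9/5 0 0; 8/5 -6/5 1 0; 0 0 0 1]
T5·…·T1 = [3/5 4/5 0 4; 12/5 -9/5 0 -5; 8/5 -6/5 1 1; 0 0 0 1]
T6·…·T1 = [3/5 4/5 0 4; -24/25 18/25 3/5 23/5; -68/25 51/25 -4/5 11/5; 0 0 0 1]
det M = -3; M⁻¹ = [3/5 -16/75 -4/25 -16/15; 4/5 4/25 3/25 -21/5; 0 17/15 -2/5 -13/3; 0 0 0 1]
M⁻¹ · (139/25, 638/125, 2016/125)ᵀ = (-7/5, 3, -5)ᵀ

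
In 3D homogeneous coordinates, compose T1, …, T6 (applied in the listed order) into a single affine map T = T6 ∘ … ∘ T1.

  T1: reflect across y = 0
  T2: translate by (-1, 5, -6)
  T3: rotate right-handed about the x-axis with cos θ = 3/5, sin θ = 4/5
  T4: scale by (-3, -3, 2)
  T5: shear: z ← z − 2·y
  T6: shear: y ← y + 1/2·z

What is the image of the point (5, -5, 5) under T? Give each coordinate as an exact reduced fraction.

T(p) = (-12, 37/5, 278/5)

T1 reflect across y = 0: (5, -5, 5) → (5, 5, 5)
T2 translate by (-1, 5, -6): (5, 5, 5) → (4, 10, -1)
T3 rotate right-handed about the x-axis with cos θ = 3/5, sin θ = 4/5: (4, 10, -1) → (4, 34/5, 37/5)
T4 scale by (-3, -3, 2): (4, 34/5, 37/5) → (-12, -102/5, 74/5)
T5 shear: z ← z − 2·y: (-12, -102/5, 74/5) → (-12, -102/5, 278/5)
T6 shear: y ← y + 1/2·z: (-12, -102/5, 278/5) → (-12, 37/5, 278/5)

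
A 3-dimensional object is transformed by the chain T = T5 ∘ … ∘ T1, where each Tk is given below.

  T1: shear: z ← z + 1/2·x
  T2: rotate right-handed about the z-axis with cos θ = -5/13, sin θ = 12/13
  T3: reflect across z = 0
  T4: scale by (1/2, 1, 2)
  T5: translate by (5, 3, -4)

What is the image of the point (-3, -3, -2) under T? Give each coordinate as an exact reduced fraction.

T(p) = (181/26, 18/13, 3)

T1 shear: z ← z + 1/2·x: (-3, -3, -2) → (-3, -3, -7/2)
T2 rotate right-handed about the z-axis with cos θ = -5/13, sin θ = 12/13: (-3, -3, -7/2) → (51/13, -21/13, -7/2)
T3 reflect across z = 0: (51/13, -21/13, -7/2) → (51/13, -21/13, 7/2)
T4 scale by (1/2, 1, 2): (51/13, -21/13, 7/2) → (51/26, -21/13, 7)
T5 translate by (5, 3, -4): (51/26, -21/13, 7) → (181/26, 18/13, 3)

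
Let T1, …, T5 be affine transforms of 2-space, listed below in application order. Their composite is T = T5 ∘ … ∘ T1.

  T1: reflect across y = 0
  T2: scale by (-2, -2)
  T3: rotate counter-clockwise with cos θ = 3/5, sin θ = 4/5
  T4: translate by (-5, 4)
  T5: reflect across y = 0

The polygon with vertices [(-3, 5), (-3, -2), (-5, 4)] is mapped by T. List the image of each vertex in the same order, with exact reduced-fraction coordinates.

T1 reflect across y = 0: (-3, 5) → (-3, -5); (-3, -2) → (-3, 2); (-5, 4) → (-5, -4)
T2 scale by (-2, -2): (-3, -5) → (6, 10); (-3, 2) → (6, -4); (-5, -4) → (10, 8)
T3 rotate counter-clockwise with cos θ = 3/5, sin θ = 4/5: (6, 10) → (-22/5, 54/5); (6, -4) → (34/5, 12/5); (10, 8) → (-2/5, 64/5)
T4 translate by (-5, 4): (-22/5, 54/5) → (-47/5, 74/5); (34/5, 12/5) → (9/5, 32/5); (-2/5, 64/5) → (-27/5, 84/5)
T5 reflect across y = 0: (-47/5, 74/5) → (-47/5, -74/5); (9/5, 32/5) → (9/5, -32/5); (-27/5, 84/5) → (-27/5, -84/5)

image vertices: (-47/5, -74/5), (9/5, -32/5), (-27/5, -84/5)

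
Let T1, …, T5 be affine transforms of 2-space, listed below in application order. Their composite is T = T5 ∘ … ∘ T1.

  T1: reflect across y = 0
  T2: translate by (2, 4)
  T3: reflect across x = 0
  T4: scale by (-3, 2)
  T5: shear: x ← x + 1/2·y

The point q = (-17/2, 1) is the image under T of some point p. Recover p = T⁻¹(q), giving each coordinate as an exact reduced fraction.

p = (-5, 7/2)

T1 = [1 0 0; 0 -1 0; 0 0 1]
T2·T1 = [1 0 2; 0 -1 4; 0 0 1]
T3·…·T1 = [-1 0 -2; 0 -1 4; 0 0 1]
T4·…·T1 = [3 0 6; 0 -2 8; 0 0 1]
T5·…·T1 = [3 -1 10; 0 -2 8; 0 0 1]
det M = -6; M⁻¹ = [1/3 -1/6 -2; 0 -1/2 4; 0 0 1]
M⁻¹ · (-17/2, 1)ᵀ = (-5, 7/2)ᵀ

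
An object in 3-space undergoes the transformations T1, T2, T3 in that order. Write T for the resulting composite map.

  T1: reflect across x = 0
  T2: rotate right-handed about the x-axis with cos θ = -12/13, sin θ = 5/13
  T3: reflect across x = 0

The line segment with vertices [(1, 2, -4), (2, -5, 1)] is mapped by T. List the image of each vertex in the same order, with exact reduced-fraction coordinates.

image vertices: (1, -4/13, 58/13), (2, 55/13, -37/13)

T1 reflect across x = 0: (1, 2, -4) → (-1, 2, -4); (2, -5, 1) → (-2, -5, 1)
T2 rotate right-handed about the x-axis with cos θ = -12/13, sin θ = 5/13: (-1, 2, -4) → (-1, -4/13, 58/13); (-2, -5, 1) → (-2, 55/13, -37/13)
T3 reflect across x = 0: (-1, -4/13, 58/13) → (1, -4/13, 58/13); (-2, 55/13, -37/13) → (2, 55/13, -37/13)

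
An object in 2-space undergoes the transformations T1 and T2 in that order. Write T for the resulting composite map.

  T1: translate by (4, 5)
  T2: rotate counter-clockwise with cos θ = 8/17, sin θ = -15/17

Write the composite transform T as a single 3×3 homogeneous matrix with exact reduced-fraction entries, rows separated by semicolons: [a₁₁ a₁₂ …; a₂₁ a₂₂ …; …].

T = [8/17 15/17 107/17; -15/17 8/17 -20/17; 0 0 1]

T1 = [1 0 4; 0 1 5; 0 0 1]
T2·T1 = [8/17 15/17 107/17; -15/17 8/17 -20/17; 0 0 1]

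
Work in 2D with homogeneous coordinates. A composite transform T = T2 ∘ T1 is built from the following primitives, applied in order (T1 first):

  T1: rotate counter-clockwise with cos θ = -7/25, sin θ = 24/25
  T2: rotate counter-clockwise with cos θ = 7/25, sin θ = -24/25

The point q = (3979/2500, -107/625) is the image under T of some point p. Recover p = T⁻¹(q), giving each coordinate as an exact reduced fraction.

p = (5/4, -1)

T1 = [-7/25 -24/25 0; 24/25 -7/25 0; 0 0 1]
T2·T1 = [527/625 -336/625 0; 336/625 527/625 0; 0 0 1]
det M = 1; M⁻¹ = [527/625 336/625 0; -336/625 527/625 0; 0 0 1]
M⁻¹ · (3979/2500, -107/625)ᵀ = (5/4, -1)ᵀ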